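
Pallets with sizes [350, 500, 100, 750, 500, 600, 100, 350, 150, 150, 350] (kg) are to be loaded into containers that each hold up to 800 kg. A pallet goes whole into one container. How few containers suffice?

6

Total = 750 + 600 + 500 + 500 + 350 + 350 + 350 + 150 + 150 + 100 + 100 = 3900 kg.
Lower bound: ⌈3900/800⌉ = 5 containers.
A packing using 6 containers:
  container 1: 750 = 750
  container 2: 600 + 150 = 750
  container 3: 500 + 150 + 100 = 750
  container 4: 500 + 100 = 600
  container 5: 350 + 350 = 700
  container 6: 350 = 350
No arrangement into 5 containers stays within capacity, so 6 is optimal.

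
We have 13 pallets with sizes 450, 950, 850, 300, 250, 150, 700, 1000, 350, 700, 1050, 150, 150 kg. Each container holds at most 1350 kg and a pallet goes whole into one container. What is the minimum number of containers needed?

6

Total = 1050 + 1000 + 950 + 850 + 700 + 700 + 450 + 350 + 300 + 250 + 150 + 150 + 150 = 7050 kg.
Lower bound: ⌈7050/1350⌉ = 6 containers.
A packing using 6 containers:
  container 1: 1050 + 300 = 1350
  container 2: 1000 + 350 = 1350
  container 3: 950 + 250 + 150 = 1350
  container 4: 850 + 450 = 1300
  container 5: 700 + 150 + 150 = 1000
  container 6: 700 = 700
This matches the lower bound, so 6 is optimal.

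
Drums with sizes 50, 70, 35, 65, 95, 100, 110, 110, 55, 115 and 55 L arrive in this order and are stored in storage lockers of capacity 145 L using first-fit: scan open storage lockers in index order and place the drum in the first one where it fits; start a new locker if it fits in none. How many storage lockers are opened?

8

  50 → locker 1 (new)  [load 50/145]
  70 → locker 1  [load 120/145]
  35 → locker 2 (new)  [load 35/145]
  65 → locker 2  [load 100/145]
  95 → locker 3 (new)  [load 95/145]
  100 → locker 4 (new)  [load 100/145]
  110 → locker 5 (new)  [load 110/145]
  110 → locker 6 (new)  [load 110/145]
  55 → locker 7 (new)  [load 55/145]
  115 → locker 8 (new)  [load 115/145]
  55 → locker 7  [load 110/145]
8 storage lockers opened.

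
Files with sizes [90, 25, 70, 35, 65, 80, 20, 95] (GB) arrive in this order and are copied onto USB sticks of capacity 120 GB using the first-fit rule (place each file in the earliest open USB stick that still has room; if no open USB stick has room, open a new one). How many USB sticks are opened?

5

  90 → USB stick 1 (new)  [load 90/120]
  25 → USB stick 1  [load 115/120]
  70 → USB stick 2 (new)  [load 70/120]
  35 → USB stick 2  [load 105/120]
  65 → USB stick 3 (new)  [load 65/120]
  80 → USB stick 4 (new)  [load 80/120]
  20 → USB stick 3  [load 85/120]
  95 → USB stick 5 (new)  [load 95/120]
5 USB sticks opened.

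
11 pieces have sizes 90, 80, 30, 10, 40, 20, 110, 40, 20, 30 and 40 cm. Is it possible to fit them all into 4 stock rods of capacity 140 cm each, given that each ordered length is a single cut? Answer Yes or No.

Yes

A valid assignment using 4 stock rods:
  stock rod 1: 110 + 30 = 140
  stock rod 2: 90 + 40 + 10 = 140
  stock rod 3: 80 + 40 + 20 = 140
  stock rod 4: 40 + 30 + 20 = 90
Every load is within 140 cm, so 4 stock rods suffice.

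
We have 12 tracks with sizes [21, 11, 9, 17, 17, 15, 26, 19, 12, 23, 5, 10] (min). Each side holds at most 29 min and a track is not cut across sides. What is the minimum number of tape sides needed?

7

Total = 26 + 23 + 21 + 19 + 17 + 17 + 15 + 12 + 11 + 10 + 9 + 5 = 185 min.
Lower bound: ⌈185/29⌉ = 7 tape sides.
A packing using 7 tape sides:
  side 1: 26 = 26
  side 2: 23 + 5 = 28
  side 3: 21 = 21
  side 4: 19 + 10 = 29
  side 5: 17 + 12 = 29
  side 6: 17 + 11 = 28
  side 7: 15 + 9 = 24
This matches the lower bound, so 7 is optimal.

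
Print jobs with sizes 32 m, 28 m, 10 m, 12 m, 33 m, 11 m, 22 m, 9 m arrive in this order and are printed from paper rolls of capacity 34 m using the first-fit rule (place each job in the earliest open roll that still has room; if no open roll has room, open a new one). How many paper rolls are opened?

5

  32 → roll 1 (new)  [load 32/34]
  28 → roll 2 (new)  [load 28/34]
  10 → roll 3 (new)  [load 10/34]
  12 → roll 3  [load 22/34]
  33 → roll 4 (new)  [load 33/34]
  11 → roll 3  [load 33/34]
  22 → roll 5 (new)  [load 22/34]
  9 → roll 5  [load 31/34]
5 paper rolls opened.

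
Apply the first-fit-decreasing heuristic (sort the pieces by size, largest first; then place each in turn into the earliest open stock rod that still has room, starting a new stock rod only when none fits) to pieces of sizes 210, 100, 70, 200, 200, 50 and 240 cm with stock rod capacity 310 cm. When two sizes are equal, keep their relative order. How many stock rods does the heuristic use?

Sorted descending: 240, 210, 200, 200, 100, 70, 50.
  240 → stock rod 1 (new)  [load 240/310]
  210 → stock rod 2 (new)  [load 210/310]
  200 → stock rod 3 (new)  [load 200/310]
  200 → stock rod 4 (new)  [load 200/310]
  100 → stock rod 2  [load 310/310]
  70 → stock rod 1  [load 310/310]
  50 → stock rod 3  [load 250/310]
4 stock rods opened.

4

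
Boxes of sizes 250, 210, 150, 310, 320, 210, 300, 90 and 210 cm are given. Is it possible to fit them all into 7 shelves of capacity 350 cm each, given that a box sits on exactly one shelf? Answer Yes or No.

No

Total = 2050 cm; ⌈2050/350⌉ = 6.
7 boxes each exceed half the capacity and cannot share a shelf, forcing at least 7 shelves.
The bound of 7 does not rule out 7, but exhaustive search shows no assignment into 7 shelves of capacity 350 cm exists — the minimum is 8.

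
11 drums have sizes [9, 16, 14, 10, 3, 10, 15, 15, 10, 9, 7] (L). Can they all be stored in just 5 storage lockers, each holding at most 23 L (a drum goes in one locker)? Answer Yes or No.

No

Total = 118 L; ⌈118/23⌉ = 6.
At least 6 storage lockers are required, but only 5 are allowed.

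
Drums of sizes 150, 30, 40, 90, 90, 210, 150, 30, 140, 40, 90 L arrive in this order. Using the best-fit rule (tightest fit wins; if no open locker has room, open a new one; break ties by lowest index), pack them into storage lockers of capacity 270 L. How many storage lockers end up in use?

5

  150 → locker 1 (new)  [load 150/270]
  30 → locker 1  [load 180/270]
  40 → locker 1  [load 220/270]
  90 → locker 2 (new)  [load 90/270]
  90 → locker 2  [load 180/270]
  210 → locker 3 (new)  [load 210/270]
  150 → locker 4 (new)  [load 150/270]
  30 → locker 1  [load 250/270]
  140 → locker 5 (new)  [load 140/270]
  40 → locker 3  [load 250/270]
  90 → locker 2  [load 270/270]
5 storage lockers opened.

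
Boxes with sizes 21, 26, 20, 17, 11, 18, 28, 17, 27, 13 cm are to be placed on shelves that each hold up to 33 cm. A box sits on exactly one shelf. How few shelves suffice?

Total = 28 + 27 + 26 + 21 + 20 + 18 + 17 + 17 + 13 + 11 = 198 cm.
Lower bound: ⌈198/33⌉ = 6 shelves.
Also, 8 boxes each exceed 33/2 cm, and no two of those can share a shelf, so at least 8 shelves are needed.
A packing using 8 shelves:
  shelf 1: 28 = 28
  shelf 2: 27 = 27
  shelf 3: 26 = 26
  shelf 4: 21 + 11 = 32
  shelf 5: 20 + 13 = 33
  shelf 6: 18 = 18
  shelf 7: 17 = 17
  shelf 8: 17 = 17
This matches the lower bound, so 8 is optimal.

8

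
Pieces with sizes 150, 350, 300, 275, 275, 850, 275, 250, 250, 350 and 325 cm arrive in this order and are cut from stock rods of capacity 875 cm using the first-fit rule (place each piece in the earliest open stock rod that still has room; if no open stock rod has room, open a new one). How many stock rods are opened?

  150 → stock rod 1 (new)  [load 150/875]
  350 → stock rod 1  [load 500/875]
  300 → stock rod 1  [load 800/875]
  275 → stock rod 2 (new)  [load 275/875]
  275 → stock rod 2  [load 550/875]
  850 → stock rod 3 (new)  [load 850/875]
  275 → stock rod 2  [load 825/875]
  250 → stock rod 4 (new)  [load 250/875]
  250 → stock rod 4  [load 500/875]
  350 → stock rod 4  [load 850/875]
  325 → stock rod 5 (new)  [load 325/875]
5 stock rods opened.

5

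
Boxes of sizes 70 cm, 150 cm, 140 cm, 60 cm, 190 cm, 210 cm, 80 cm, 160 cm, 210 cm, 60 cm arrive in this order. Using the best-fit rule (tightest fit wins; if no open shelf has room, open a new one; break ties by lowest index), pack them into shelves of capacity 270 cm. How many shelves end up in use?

6

  70 → shelf 1 (new)  [load 70/270]
  150 → shelf 1  [load 220/270]
  140 → shelf 2 (new)  [load 140/270]
  60 → shelf 2  [load 200/270]
  190 → shelf 3 (new)  [load 190/270]
  210 → shelf 4 (new)  [load 210/270]
  80 → shelf 3  [load 270/270]
  160 → shelf 5 (new)  [load 160/270]
  210 → shelf 6 (new)  [load 210/270]
  60 → shelf 4  [load 270/270]
6 shelves opened.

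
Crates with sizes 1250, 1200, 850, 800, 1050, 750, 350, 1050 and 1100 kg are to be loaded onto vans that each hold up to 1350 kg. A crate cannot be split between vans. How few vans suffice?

Total = 1250 + 1200 + 1100 + 1050 + 1050 + 850 + 800 + 750 + 350 = 8400 kg.
Lower bound: ⌈8400/1350⌉ = 7 vans.
Also, 8 crates each exceed 675 kg, and no two of those can share a van, so at least 8 vans are needed.
A packing using 8 vans:
  van 1: 1250 = 1250
  van 2: 1200 = 1200
  van 3: 1100 = 1100
  van 4: 1050 = 1050
  van 5: 1050 = 1050
  van 6: 850 + 350 = 1200
  van 7: 800 = 800
  van 8: 750 = 750
This matches the lower bound, so 8 is optimal.

8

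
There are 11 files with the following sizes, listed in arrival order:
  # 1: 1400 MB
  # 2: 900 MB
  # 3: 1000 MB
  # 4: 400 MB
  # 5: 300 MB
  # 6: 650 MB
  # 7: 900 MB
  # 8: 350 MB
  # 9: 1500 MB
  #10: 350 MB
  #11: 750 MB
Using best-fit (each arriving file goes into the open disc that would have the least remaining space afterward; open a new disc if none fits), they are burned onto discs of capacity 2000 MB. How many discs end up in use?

  1400 → disc 1 (new)  [load 1400/2000]
  900 → disc 2 (new)  [load 900/2000]
  1000 → disc 2  [load 1900/2000]
  400 → disc 1  [load 1800/2000]
  300 → disc 3 (new)  [load 300/2000]
  650 → disc 3  [load 950/2000]
  900 → disc 3  [load 1850/2000]
  350 → disc 4 (new)  [load 350/2000]
  1500 → disc 4  [load 1850/2000]
  350 → disc 5 (new)  [load 350/2000]
  750 → disc 5  [load 1100/2000]
5 discs opened.

5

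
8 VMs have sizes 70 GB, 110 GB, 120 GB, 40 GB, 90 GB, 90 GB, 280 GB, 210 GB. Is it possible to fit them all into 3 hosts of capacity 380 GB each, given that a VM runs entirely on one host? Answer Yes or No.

Yes

A valid assignment using 3 hosts:
  host 1: 280 + 90 = 370
  host 2: 210 + 120 + 40 = 370
  host 3: 110 + 90 + 70 = 270
Every load is within 380 GB, so 3 hosts suffice.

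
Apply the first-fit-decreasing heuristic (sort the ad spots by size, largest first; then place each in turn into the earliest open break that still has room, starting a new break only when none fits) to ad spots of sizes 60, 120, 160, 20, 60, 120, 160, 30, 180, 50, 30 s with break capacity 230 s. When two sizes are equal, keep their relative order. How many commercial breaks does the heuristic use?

5

Sorted descending: 180, 160, 160, 120, 120, 60, 60, 50, 30, 30, 20.
  180 → break 1 (new)  [load 180/230]
  160 → break 2 (new)  [load 160/230]
  160 → break 3 (new)  [load 160/230]
  120 → break 4 (new)  [load 120/230]
  120 → break 5 (new)  [load 120/230]
  60 → break 2  [load 220/230]
  60 → break 3  [load 220/230]
  50 → break 1  [load 230/230]
  30 → break 4  [load 150/230]
  30 → break 4  [load 180/230]
  20 → break 4  [load 200/230]
5 commercial breaks opened.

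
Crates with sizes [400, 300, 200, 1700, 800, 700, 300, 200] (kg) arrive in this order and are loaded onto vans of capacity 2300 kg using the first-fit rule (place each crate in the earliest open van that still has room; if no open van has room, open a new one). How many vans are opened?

3

  400 → van 1 (new)  [load 400/2300]
  300 → van 1  [load 700/2300]
  200 → van 1  [load 900/2300]
  1700 → van 2 (new)  [load 1700/2300]
  800 → van 1  [load 1700/2300]
  700 → van 3 (new)  [load 700/2300]
  300 → van 1  [load 2000/2300]
  200 → van 1  [load 2200/2300]
3 vans opened.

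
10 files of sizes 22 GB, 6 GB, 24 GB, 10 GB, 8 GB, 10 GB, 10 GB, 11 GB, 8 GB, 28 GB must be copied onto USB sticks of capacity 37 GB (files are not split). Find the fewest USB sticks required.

4

Total = 28 + 24 + 22 + 11 + 10 + 10 + 10 + 8 + 8 + 6 = 137 GB.
Lower bound: ⌈137/37⌉ = 4 USB sticks.
A packing using 4 USB sticks:
  USB stick 1: 28 + 8 = 36
  USB stick 2: 24 + 11 = 35
  USB stick 3: 22 + 10 = 32
  USB stick 4: 10 + 10 + 8 + 6 = 34
This matches the lower bound, so 4 is optimal.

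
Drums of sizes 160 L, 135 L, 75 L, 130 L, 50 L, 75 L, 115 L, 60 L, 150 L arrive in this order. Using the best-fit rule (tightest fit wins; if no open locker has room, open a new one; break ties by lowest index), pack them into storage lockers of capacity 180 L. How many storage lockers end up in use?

6

  160 → locker 1 (new)  [load 160/180]
  135 → locker 2 (new)  [load 135/180]
  75 → locker 3 (new)  [load 75/180]
  130 → locker 4 (new)  [load 130/180]
  50 → locker 4  [load 180/180]
  75 → locker 3  [load 150/180]
  115 → locker 5 (new)  [load 115/180]
  60 → locker 5  [load 175/180]
  150 → locker 6 (new)  [load 150/180]
6 storage lockers opened.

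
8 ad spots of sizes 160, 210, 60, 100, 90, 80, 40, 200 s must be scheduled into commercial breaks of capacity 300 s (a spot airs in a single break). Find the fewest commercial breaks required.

4

Total = 210 + 200 + 160 + 100 + 90 + 80 + 60 + 40 = 940 s.
Lower bound: ⌈940/300⌉ = 4 commercial breaks.
A packing using 4 commercial breaks:
  break 1: 210 + 90 = 300
  break 2: 200 + 100 = 300
  break 3: 160 + 80 + 60 = 300
  break 4: 40 = 40
This matches the lower bound, so 4 is optimal.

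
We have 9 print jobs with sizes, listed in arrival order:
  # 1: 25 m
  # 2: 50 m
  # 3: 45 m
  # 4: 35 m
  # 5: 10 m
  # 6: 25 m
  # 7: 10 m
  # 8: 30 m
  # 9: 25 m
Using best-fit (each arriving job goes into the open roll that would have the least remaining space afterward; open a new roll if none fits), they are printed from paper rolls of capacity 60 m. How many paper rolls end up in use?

5

  25 → roll 1 (new)  [load 25/60]
  50 → roll 2 (new)  [load 50/60]
  45 → roll 3 (new)  [load 45/60]
  35 → roll 1  [load 60/60]
  10 → roll 2  [load 60/60]
  25 → roll 4 (new)  [load 25/60]
  10 → roll 3  [load 55/60]
  30 → roll 4  [load 55/60]
  25 → roll 5 (new)  [load 25/60]
5 paper rolls opened.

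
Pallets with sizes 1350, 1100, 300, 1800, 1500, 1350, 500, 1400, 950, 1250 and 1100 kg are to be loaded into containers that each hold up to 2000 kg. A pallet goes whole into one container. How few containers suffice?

Total = 1800 + 1500 + 1400 + 1350 + 1350 + 1250 + 1100 + 1100 + 950 + 500 + 300 = 12600 kg.
Lower bound: ⌈12600/2000⌉ = 7 containers.
Also, 8 pallets each exceed 1000 kg, and no two of those can share a container, so at least 8 containers are needed.
A packing using 9 containers:
  container 1: 1800 = 1800
  container 2: 1500 + 500 = 2000
  container 3: 1400 + 300 = 1700
  container 4: 1350 = 1350
  container 5: 1350 = 1350
  container 6: 1250 = 1250
  container 7: 1100 = 1100
  container 8: 1100 = 1100
  container 9: 950 = 950
No arrangement into 8 containers stays within capacity, so 9 is optimal.

9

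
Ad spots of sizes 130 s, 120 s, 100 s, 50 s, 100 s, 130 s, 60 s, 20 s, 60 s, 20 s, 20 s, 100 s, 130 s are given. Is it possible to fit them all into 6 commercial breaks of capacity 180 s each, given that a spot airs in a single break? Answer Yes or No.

No

Total = 1040 s; ⌈1040/180⌉ = 6.
7 ad spots each exceed half the capacity and cannot share a break, forcing at least 7 commercial breaks.
At least 7 commercial breaks are required, but only 6 are allowed.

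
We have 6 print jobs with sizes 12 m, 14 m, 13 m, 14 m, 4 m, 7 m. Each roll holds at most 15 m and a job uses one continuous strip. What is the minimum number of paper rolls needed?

Total = 14 + 14 + 13 + 12 + 7 + 4 = 64 m.
Lower bound: ⌈64/15⌉ = 5 paper rolls.
A packing using 5 paper rolls:
  roll 1: 14 = 14
  roll 2: 14 = 14
  roll 3: 13 = 13
  roll 4: 12 = 12
  roll 5: 7 + 4 = 11
This matches the lower bound, so 5 is optimal.

5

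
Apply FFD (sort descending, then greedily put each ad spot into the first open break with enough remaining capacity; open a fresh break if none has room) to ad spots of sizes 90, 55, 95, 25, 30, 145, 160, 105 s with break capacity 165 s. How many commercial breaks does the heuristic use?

5

Sorted descending: 160, 145, 105, 95, 90, 55, 30, 25.
  160 → break 1 (new)  [load 160/165]
  145 → break 2 (new)  [load 145/165]
  105 → break 3 (new)  [load 105/165]
  95 → break 4 (new)  [load 95/165]
  90 → break 5 (new)  [load 90/165]
  55 → break 3  [load 160/165]
  30 → break 4  [load 125/165]
  25 → break 4  [load 150/165]
5 commercial breaks opened.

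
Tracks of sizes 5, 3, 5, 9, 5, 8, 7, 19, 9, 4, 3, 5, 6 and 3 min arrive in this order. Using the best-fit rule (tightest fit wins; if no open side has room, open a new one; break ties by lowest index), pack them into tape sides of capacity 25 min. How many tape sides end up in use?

  5 → side 1 (new)  [load 5/25]
  3 → side 1  [load 8/25]
  5 → side 1  [load 13/25]
  9 → side 1  [load 22/25]
  5 → side 2 (new)  [load 5/25]
  8 → side 2  [load 13/25]
  7 → side 2  [load 20/25]
  19 → side 3 (new)  [load 19/25]
  9 → side 4 (new)  [load 9/25]
  4 → side 2  [load 24/25]
  3 → side 1  [load 25/25]
  5 → side 3  [load 24/25]
  6 → side 4  [load 15/25]
  3 → side 4  [load 18/25]
4 tape sides opened.

4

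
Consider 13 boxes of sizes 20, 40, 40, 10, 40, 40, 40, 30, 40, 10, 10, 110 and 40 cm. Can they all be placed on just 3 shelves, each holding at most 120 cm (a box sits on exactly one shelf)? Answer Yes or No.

Total = 470 cm; ⌈470/120⌉ = 4.
At least 4 shelves are required, but only 3 are allowed.

No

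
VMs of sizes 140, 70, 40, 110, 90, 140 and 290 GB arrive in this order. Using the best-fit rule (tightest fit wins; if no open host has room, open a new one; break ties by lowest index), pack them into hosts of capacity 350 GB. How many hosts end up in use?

3

  140 → host 1 (new)  [load 140/350]
  70 → host 1  [load 210/350]
  40 → host 1  [load 250/350]
  110 → host 2 (new)  [load 110/350]
  90 → host 1  [load 340/350]
  140 → host 2  [load 250/350]
  290 → host 3 (new)  [load 290/350]
3 hosts opened.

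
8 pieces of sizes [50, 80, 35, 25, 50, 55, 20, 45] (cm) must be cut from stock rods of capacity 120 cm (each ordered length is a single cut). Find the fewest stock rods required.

Total = 80 + 55 + 50 + 50 + 45 + 35 + 25 + 20 = 360 cm.
Lower bound: ⌈360/120⌉ = 3 stock rods.
A packing using 4 stock rods:
  stock rod 1: 80 + 35 = 115
  stock rod 2: 55 + 50 = 105
  stock rod 3: 50 + 45 + 25 = 120
  stock rod 4: 20 = 20
No arrangement into 3 stock rods stays within capacity, so 4 is optimal.

4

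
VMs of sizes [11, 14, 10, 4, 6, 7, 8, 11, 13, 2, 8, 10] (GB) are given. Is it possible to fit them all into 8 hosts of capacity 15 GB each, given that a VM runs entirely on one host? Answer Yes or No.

Yes

A valid assignment using 8 hosts:
  host 1: 14 = 14
  host 2: 13 + 2 = 15
  host 3: 11 + 4 = 15
  host 4: 11 = 11
  host 5: 10 = 10
  host 6: 10 = 10
  host 7: 8 + 7 = 15
  host 8: 8 + 6 = 14
Every load is within 15 GB, so 8 hosts suffice.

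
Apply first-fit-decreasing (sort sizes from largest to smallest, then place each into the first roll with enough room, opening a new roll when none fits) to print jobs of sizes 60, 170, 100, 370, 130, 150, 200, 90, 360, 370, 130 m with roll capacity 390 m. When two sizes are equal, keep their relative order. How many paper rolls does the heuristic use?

Sorted descending: 370, 370, 360, 200, 170, 150, 130, 130, 100, 90, 60.
  370 → roll 1 (new)  [load 370/390]
  370 → roll 2 (new)  [load 370/390]
  360 → roll 3 (new)  [load 360/390]
  200 → roll 4 (new)  [load 200/390]
  170 → roll 4  [load 370/390]
  150 → roll 5 (new)  [load 150/390]
  130 → roll 5  [load 280/390]
  130 → roll 6 (new)  [load 130/390]
  100 → roll 5  [load 380/390]
  90 → roll 6  [load 220/390]
  60 → roll 6  [load 280/390]
6 paper rolls opened.

6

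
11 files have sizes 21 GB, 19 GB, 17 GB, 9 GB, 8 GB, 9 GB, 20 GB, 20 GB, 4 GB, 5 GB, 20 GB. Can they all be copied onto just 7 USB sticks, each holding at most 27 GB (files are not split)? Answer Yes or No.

Yes

A valid assignment using 7 USB sticks:
  USB stick 1: 21 + 5 = 26
  USB stick 2: 20 + 4 = 24
  USB stick 3: 20 = 20
  USB stick 4: 20 = 20
  USB stick 5: 19 + 8 = 27
  USB stick 6: 17 + 9 = 26
  USB stick 7: 9 = 9
Every load is within 27 GB, so 7 USB sticks suffice.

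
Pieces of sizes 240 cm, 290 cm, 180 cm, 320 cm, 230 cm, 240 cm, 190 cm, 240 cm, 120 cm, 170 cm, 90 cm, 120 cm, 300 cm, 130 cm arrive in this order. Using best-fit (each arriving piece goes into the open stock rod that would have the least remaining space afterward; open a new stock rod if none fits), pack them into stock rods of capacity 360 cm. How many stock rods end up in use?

9

  240 → stock rod 1 (new)  [load 240/360]
  290 → stock rod 2 (new)  [load 290/360]
  180 → stock rod 3 (new)  [load 180/360]
  320 → stock rod 4 (new)  [load 320/360]
  230 → stock rod 5 (new)  [load 230/360]
  240 → stock rod 6 (new)  [load 240/360]
  190 → stock rod 7 (new)  [load 190/360]
  240 → stock rod 8 (new)  [load 240/360]
  120 → stock rod 1  [load 360/360]
  170 → stock rod 7  [load 360/360]
  90 → stock rod 6  [load 330/360]
  120 → stock rod 8  [load 360/360]
  300 → stock rod 9 (new)  [load 300/360]
  130 → stock rod 5  [load 360/360]
9 stock rods opened.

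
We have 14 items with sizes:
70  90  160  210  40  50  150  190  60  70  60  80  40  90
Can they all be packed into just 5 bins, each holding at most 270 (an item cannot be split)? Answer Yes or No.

No

Total = 1360; ⌈1360/270⌉ = 6.
At least 6 bins are required, but only 5 are allowed.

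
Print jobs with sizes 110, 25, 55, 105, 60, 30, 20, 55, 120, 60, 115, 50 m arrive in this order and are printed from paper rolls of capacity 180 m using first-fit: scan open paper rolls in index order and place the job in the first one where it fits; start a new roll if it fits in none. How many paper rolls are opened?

  110 → roll 1 (new)  [load 110/180]
  25 → roll 1  [load 135/180]
  55 → roll 2 (new)  [load 55/180]
  105 → roll 2  [load 160/180]
  60 → roll 3 (new)  [load 60/180]
  30 → roll 1  [load 165/180]
  20 → roll 2  [load 180/180]
  55 → roll 3  [load 115/180]
  120 → roll 4 (new)  [load 120/180]
  60 → roll 3  [load 175/180]
  115 → roll 5 (new)  [load 115/180]
  50 → roll 4  [load 170/180]
5 paper rolls opened.

5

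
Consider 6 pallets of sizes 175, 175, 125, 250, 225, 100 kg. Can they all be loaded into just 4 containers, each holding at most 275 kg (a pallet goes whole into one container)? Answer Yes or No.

No

Total = 1050 kg; ⌈1050/275⌉ = 4.
The bound of 4 does not rule out 4, but exhaustive search shows no assignment into 4 containers of capacity 275 kg exists — the minimum is 5.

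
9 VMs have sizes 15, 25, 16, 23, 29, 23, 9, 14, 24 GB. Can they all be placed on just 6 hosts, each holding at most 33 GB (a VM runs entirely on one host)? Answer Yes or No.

Total = 178 GB; ⌈178/33⌉ = 6.
The bound of 6 does not rule out 6, but exhaustive search shows no assignment into 6 hosts of capacity 33 GB exists — the minimum is 7.

No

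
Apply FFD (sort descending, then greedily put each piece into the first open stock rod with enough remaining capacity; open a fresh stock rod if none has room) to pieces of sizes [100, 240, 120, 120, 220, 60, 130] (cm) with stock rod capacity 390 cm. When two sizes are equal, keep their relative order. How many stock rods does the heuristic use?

Sorted descending: 240, 220, 130, 120, 120, 100, 60.
  240 → stock rod 1 (new)  [load 240/390]
  220 → stock rod 2 (new)  [load 220/390]
  130 → stock rod 1  [load 370/390]
  120 → stock rod 2  [load 340/390]
  120 → stock rod 3 (new)  [load 120/390]
  100 → stock rod 3  [load 220/390]
  60 → stock rod 3  [load 280/390]
3 stock rods opened.

3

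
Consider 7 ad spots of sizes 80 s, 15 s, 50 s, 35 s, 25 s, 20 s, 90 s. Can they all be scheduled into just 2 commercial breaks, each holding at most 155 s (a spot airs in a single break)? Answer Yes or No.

Total = 315 s; ⌈315/155⌉ = 3.
At least 3 commercial breaks are required, but only 2 are allowed.

No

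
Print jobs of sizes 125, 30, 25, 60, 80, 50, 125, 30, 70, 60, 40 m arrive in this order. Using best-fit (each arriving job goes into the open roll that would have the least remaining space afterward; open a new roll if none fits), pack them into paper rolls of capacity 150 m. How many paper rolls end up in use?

  125 → roll 1 (new)  [load 125/150]
  30 → roll 2 (new)  [load 30/150]
  25 → roll 1  [load 150/150]
  60 → roll 2  [load 90/150]
  80 → roll 3 (new)  [load 80/150]
  50 → roll 2  [load 140/150]
  125 → roll 4 (new)  [load 125/150]
  30 → roll 3  [load 110/150]
  70 → roll 5 (new)  [load 70/150]
  60 → roll 5  [load 130/150]
  40 → roll 3  [load 150/150]
5 paper rolls opened.

5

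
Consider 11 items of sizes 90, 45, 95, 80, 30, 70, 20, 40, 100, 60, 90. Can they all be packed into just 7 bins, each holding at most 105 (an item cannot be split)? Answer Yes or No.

Total = 720; ⌈720/105⌉ = 7.
The bound of 7 does not rule out 7, but exhaustive search shows no assignment into 7 bins of capacity 105 exists — the minimum is 8.

No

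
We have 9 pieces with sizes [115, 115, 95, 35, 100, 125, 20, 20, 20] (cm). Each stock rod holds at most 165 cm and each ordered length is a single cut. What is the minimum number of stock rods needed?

Total = 125 + 115 + 115 + 100 + 95 + 35 + 20 + 20 + 20 = 645 cm.
Lower bound: ⌈645/165⌉ = 4 stock rods.
Also, 5 pieces each exceed 165/2 cm, and no two of those can share a stock rod, so at least 5 stock rods are needed.
A packing using 5 stock rods:
  stock rod 1: 125 + 35 = 160
  stock rod 2: 115 + 20 + 20 = 155
  stock rod 3: 115 + 20 = 135
  stock rod 4: 100 = 100
  stock rod 5: 95 = 95
This matches the lower bound, so 5 is optimal.

5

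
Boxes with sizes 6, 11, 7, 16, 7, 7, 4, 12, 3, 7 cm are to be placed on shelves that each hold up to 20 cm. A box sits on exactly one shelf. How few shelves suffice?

5

Total = 16 + 12 + 11 + 7 + 7 + 7 + 7 + 6 + 4 + 3 = 80 cm.
Lower bound: ⌈80/20⌉ = 4 shelves.
A packing using 5 shelves:
  shelf 1: 16 + 4 = 20
  shelf 2: 12 + 7 = 19
  shelf 3: 11 + 7 = 18
  shelf 4: 7 + 7 + 6 = 20
  shelf 5: 3 = 3
No arrangement into 4 shelves stays within capacity, so 5 is optimal.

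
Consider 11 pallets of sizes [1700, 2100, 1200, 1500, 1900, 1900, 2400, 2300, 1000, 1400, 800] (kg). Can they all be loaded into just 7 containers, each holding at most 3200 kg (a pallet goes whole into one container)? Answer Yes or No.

A valid assignment using 7 containers:
  container 1: 2400 + 800 = 3200
  container 2: 2300 = 2300
  container 3: 2100 + 1000 = 3100
  container 4: 1900 + 1200 = 3100
  container 5: 1900 = 1900
  container 6: 1700 + 1500 = 3200
  container 7: 1400 = 1400
Every load is within 3200 kg, so 7 containers suffice.

Yes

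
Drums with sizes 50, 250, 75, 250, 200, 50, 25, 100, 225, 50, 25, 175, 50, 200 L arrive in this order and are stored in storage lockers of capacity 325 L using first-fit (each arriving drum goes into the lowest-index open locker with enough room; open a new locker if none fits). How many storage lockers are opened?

  50 → locker 1 (new)  [load 50/325]
  250 → locker 1  [load 300/325]
  75 → locker 2 (new)  [load 75/325]
  250 → locker 2  [load 325/325]
  200 → locker 3 (new)  [load 200/325]
  50 → locker 3  [load 250/325]
  25 → locker 1  [load 325/325]
  100 → locker 4 (new)  [load 100/325]
  225 → locker 4  [load 325/325]
  50 → locker 3  [load 300/325]
  25 → locker 3  [load 325/325]
  175 → locker 5 (new)  [load 175/325]
  50 → locker 5  [load 225/325]
  200 → locker 6 (new)  [load 200/325]
6 storage lockers opened.

6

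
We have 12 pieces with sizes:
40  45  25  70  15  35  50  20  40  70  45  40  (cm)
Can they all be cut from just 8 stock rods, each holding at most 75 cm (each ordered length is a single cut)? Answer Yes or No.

Yes

A valid assignment using 8 stock rods:
  stock rod 1: 70 = 70
  stock rod 2: 70 = 70
  stock rod 3: 50 + 25 = 75
  stock rod 4: 45 + 20 = 65
  stock rod 5: 45 + 15 = 60
  stock rod 6: 40 + 35 = 75
  stock rod 7: 40 = 40
  stock rod 8: 40 = 40
Every load is within 75 cm, so 8 stock rods suffice.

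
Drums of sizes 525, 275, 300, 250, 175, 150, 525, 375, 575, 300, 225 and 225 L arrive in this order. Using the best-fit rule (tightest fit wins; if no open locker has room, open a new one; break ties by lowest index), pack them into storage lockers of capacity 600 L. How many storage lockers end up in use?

7

  525 → locker 1 (new)  [load 525/600]
  275 → locker 2 (new)  [load 275/600]
  300 → locker 2  [load 575/600]
  250 → locker 3 (new)  [load 250/600]
  175 → locker 3  [load 425/600]
  150 → locker 3  [load 575/600]
  525 → locker 4 (new)  [load 525/600]
  375 → locker 5 (new)  [load 375/600]
  575 → locker 6 (new)  [load 575/600]
  300 → locker 7 (new)  [load 300/600]
  225 → locker 5  [load 600/600]
  225 → locker 7  [load 525/600]
7 storage lockers opened.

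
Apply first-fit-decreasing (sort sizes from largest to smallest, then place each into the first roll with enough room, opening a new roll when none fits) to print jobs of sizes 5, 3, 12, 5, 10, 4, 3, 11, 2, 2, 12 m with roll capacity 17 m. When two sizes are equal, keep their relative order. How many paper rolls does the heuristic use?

5

Sorted descending: 12, 12, 11, 10, 5, 5, 4, 3, 3, 2, 2.
  12 → roll 1 (new)  [load 12/17]
  12 → roll 2 (new)  [load 12/17]
  11 → roll 3 (new)  [load 11/17]
  10 → roll 4 (new)  [load 10/17]
  5 → roll 1  [load 17/17]
  5 → roll 2  [load 17/17]
  4 → roll 3  [load 15/17]
  3 → roll 4  [load 13/17]
  3 → roll 4  [load 16/17]
  2 → roll 3  [load 17/17]
  2 → roll 5 (new)  [load 2/17]
5 paper rolls opened.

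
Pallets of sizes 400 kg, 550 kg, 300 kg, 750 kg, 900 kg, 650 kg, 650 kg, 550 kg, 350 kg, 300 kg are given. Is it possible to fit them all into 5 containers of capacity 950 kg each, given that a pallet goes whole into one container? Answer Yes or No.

No

Total = 5400 kg; ⌈5400/950⌉ = 6.
At least 6 containers are required, but only 5 are allowed.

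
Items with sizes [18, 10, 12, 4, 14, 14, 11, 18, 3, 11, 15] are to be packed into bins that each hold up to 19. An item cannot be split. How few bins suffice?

9

Total = 18 + 18 + 15 + 14 + 14 + 12 + 11 + 11 + 10 + 4 + 3 = 130.
Lower bound: ⌈130/19⌉ = 7 bins.
Also, 9 items each exceed 19/2, and no two of those can share a bin, so at least 9 bins are needed.
A packing using 9 bins:
  bin 1: 18 = 18
  bin 2: 18 = 18
  bin 3: 15 + 4 = 19
  bin 4: 14 + 3 = 17
  bin 5: 14 = 14
  bin 6: 12 = 12
  bin 7: 11 = 11
  bin 8: 11 = 11
  bin 9: 10 = 10
This matches the lower bound, so 9 is optimal.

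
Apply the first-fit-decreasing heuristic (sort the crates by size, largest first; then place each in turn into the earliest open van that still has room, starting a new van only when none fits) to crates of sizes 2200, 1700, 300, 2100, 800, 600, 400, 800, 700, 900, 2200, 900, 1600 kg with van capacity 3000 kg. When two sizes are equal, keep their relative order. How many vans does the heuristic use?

6

Sorted descending: 2200, 2200, 2100, 1700, 1600, 900, 900, 800, 800, 700, 600, 400, 300.
  2200 → van 1 (new)  [load 2200/3000]
  2200 → van 2 (new)  [load 2200/3000]
  2100 → van 3 (new)  [load 2100/3000]
  1700 → van 4 (new)  [load 1700/3000]
  1600 → van 5 (new)  [load 1600/3000]
  900 → van 3  [load 3000/3000]
  900 → van 4  [load 2600/3000]
  800 → van 1  [load 3000/3000]
  800 → van 2  [load 3000/3000]
  700 → van 5  [load 2300/3000]
  600 → van 5  [load 2900/3000]
  400 → van 4  [load 3000/3000]
  300 → van 6 (new)  [load 300/3000]
6 vans opened.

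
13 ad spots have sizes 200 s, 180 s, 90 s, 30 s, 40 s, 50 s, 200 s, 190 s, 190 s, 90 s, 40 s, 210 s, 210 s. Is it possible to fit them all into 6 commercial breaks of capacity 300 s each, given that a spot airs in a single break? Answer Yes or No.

Total = 1720 s; ⌈1720/300⌉ = 6.
7 ad spots each exceed half the capacity and cannot share a break, forcing at least 7 commercial breaks.
At least 7 commercial breaks are required, but only 6 are allowed.

No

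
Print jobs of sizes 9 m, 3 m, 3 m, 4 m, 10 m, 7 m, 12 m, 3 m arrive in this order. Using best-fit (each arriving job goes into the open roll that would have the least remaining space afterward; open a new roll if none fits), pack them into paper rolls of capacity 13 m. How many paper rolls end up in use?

5

  9 → roll 1 (new)  [load 9/13]
  3 → roll 1  [load 12/13]
  3 → roll 2 (new)  [load 3/13]
  4 → roll 2  [load 7/13]
  10 → roll 3 (new)  [load 10/13]
  7 → roll 4 (new)  [load 7/13]
  12 → roll 5 (new)  [load 12/13]
  3 → roll 3  [load 13/13]
5 paper rolls opened.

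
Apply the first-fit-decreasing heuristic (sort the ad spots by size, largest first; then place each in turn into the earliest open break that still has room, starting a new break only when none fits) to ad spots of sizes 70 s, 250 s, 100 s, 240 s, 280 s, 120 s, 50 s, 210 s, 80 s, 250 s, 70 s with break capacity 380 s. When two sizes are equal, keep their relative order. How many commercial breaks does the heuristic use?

5

Sorted descending: 280, 250, 250, 240, 210, 120, 100, 80, 70, 70, 50.
  280 → break 1 (new)  [load 280/380]
  250 → break 2 (new)  [load 250/380]
  250 → break 3 (new)  [load 250/380]
  240 → break 4 (new)  [load 240/380]
  210 → break 5 (new)  [load 210/380]
  120 → break 2  [load 370/380]
  100 → break 1  [load 380/380]
  80 → break 3  [load 330/380]
  70 → break 4  [load 310/380]
  70 → break 4  [load 380/380]
  50 → break 3  [load 380/380]
5 commercial breaks opened.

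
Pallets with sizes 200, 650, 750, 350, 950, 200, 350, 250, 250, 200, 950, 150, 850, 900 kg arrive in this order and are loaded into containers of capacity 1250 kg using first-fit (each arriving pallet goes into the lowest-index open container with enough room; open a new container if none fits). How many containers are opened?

  200 → container 1 (new)  [load 200/1250]
  650 → container 1  [load 850/1250]
  750 → container 2 (new)  [load 750/1250]
  350 → container 1  [load 1200/1250]
  950 → container 3 (new)  [load 950/1250]
  200 → container 2  [load 950/1250]
  350 → container 4 (new)  [load 350/1250]
  250 → container 2  [load 1200/1250]
  250 → container 3  [load 1200/1250]
  200 → container 4  [load 550/1250]
  950 → container 5 (new)  [load 950/1250]
  150 → container 4  [load 700/1250]
  850 → container 6 (new)  [load 850/1250]
  900 → container 7 (new)  [load 900/1250]
7 containers opened.

7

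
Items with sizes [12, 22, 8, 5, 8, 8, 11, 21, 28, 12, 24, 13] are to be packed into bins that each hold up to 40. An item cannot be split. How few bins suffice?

5

Total = 28 + 24 + 22 + 21 + 13 + 12 + 12 + 11 + 8 + 8 + 8 + 5 = 172.
Lower bound: ⌈172/40⌉ = 5 bins.
A packing using 5 bins:
  bin 1: 28 + 12 = 40
  bin 2: 24 + 13 = 37
  bin 3: 22 + 12 + 5 = 39
  bin 4: 21 + 11 + 8 = 40
  bin 5: 8 + 8 = 16
This matches the lower bound, so 5 is optimal.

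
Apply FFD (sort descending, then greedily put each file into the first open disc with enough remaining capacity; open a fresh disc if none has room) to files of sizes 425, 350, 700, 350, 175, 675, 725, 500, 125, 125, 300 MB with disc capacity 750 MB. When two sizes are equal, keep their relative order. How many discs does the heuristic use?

7

Sorted descending: 725, 700, 675, 500, 425, 350, 350, 300, 175, 125, 125.
  725 → disc 1 (new)  [load 725/750]
  700 → disc 2 (new)  [load 700/750]
  675 → disc 3 (new)  [load 675/750]
  500 → disc 4 (new)  [load 500/750]
  425 → disc 5 (new)  [load 425/750]
  350 → disc 6 (new)  [load 350/750]
  350 → disc 6  [load 700/750]
  300 → disc 5  [load 725/750]
  175 → disc 4  [load 675/750]
  125 → disc 7 (new)  [load 125/750]
  125 → disc 7  [load 250/750]
7 discs opened.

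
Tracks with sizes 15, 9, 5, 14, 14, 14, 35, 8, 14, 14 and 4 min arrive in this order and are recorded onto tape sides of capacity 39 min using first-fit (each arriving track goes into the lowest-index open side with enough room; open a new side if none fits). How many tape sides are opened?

5

  15 → side 1 (new)  [load 15/39]
  9 → side 1  [load 24/39]
  5 → side 1  [load 29/39]
  14 → side 2 (new)  [load 14/39]
  14 → side 2  [load 28/39]
  14 → side 3 (new)  [load 14/39]
  35 → side 4 (new)  [load 35/39]
  8 → side 1  [load 37/39]
  14 → side 3  [load 28/39]
  14 → side 5 (new)  [load 14/39]
  4 → side 2  [load 32/39]
5 tape sides opened.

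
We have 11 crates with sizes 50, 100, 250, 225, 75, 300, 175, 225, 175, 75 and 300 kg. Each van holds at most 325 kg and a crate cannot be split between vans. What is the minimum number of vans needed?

Total = 300 + 300 + 250 + 225 + 225 + 175 + 175 + 100 + 75 + 75 + 50 = 1950 kg.
Lower bound: ⌈1950/325⌉ = 6 vans.
Also, 7 crates each exceed 325/2 kg, and no two of those can share a van, so at least 7 vans are needed.
A packing using 7 vans:
  van 1: 300 = 300
  van 2: 300 = 300
  van 3: 250 + 75 = 325
  van 4: 225 + 100 = 325
  van 5: 225 + 75 = 300
  van 6: 175 + 50 = 225
  van 7: 175 = 175
This matches the lower bound, so 7 is optimal.

7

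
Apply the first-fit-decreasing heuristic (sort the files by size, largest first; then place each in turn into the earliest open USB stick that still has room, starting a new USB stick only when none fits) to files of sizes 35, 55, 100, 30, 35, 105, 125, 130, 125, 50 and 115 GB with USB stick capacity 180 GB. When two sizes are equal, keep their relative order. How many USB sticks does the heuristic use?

Sorted descending: 130, 125, 125, 115, 105, 100, 55, 50, 35, 35, 30.
  130 → USB stick 1 (new)  [load 130/180]
  125 → USB stick 2 (new)  [load 125/180]
  125 → USB stick 3 (new)  [load 125/180]
  115 → USB stick 4 (new)  [load 115/180]
  105 → USB stick 5 (new)  [load 105/180]
  100 → USB stick 6 (new)  [load 100/180]
  55 → USB stick 2  [load 180/180]
  50 → USB stick 1  [load 180/180]
  35 → USB stick 3  [load 160/180]
  35 → USB stick 4  [load 150/180]
  30 → USB stick 4  [load 180/180]
6 USB sticks opened.

6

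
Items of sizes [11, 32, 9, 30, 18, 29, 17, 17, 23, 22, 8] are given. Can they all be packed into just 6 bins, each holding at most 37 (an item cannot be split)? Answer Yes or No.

No

Total = 216; ⌈216/37⌉ = 6.
The bound of 6 does not rule out 6, but exhaustive search shows no assignment into 6 bins of capacity 37 exists — the minimum is 7.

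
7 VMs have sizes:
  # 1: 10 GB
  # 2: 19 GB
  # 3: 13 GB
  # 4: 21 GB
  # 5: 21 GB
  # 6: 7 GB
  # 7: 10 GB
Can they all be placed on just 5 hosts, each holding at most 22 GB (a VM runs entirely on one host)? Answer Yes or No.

A valid assignment using 5 hosts:
  host 1: 21 = 21
  host 2: 21 = 21
  host 3: 19 = 19
  host 4: 13 + 7 = 20
  host 5: 10 + 10 = 20
Every load is within 22 GB, so 5 hosts suffice.

Yes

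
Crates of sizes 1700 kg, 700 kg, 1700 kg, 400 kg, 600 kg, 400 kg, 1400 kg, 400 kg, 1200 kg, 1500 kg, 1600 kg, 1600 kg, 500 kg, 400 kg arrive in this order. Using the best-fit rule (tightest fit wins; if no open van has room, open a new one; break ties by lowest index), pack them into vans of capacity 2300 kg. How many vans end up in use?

7

  1700 → van 1 (new)  [load 1700/2300]
  700 → van 2 (new)  [load 700/2300]
  1700 → van 3 (new)  [load 1700/2300]
  400 → van 1  [load 2100/2300]
  600 → van 3  [load 2300/2300]
  400 → van 2  [load 1100/2300]
  1400 → van 4 (new)  [load 1400/2300]
  400 → van 4  [load 1800/2300]
  1200 → van 2  [load 2300/2300]
  1500 → van 5 (new)  [load 1500/2300]
  1600 → van 6 (new)  [load 1600/2300]
  1600 → van 7 (new)  [load 1600/2300]
  500 → van 4  [load 2300/2300]
  400 → van 6  [load 2000/2300]
7 vans opened.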